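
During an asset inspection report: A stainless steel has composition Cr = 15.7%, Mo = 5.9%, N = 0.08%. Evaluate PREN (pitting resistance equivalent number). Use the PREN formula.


Apply the PREN formula: PREN = Cr + 3.3*Mo + 16*N
PREN = 15.7 + 3.3*5.9 + 16*0.08
PREN = 15.7 + 19.47 + 1.28 = 36.45

36.45


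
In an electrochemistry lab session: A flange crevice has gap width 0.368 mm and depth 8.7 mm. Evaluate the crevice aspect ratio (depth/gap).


Aspect ratio = depth / gap
Ratio = 8.7 / 0.368 = 23.6

23.6


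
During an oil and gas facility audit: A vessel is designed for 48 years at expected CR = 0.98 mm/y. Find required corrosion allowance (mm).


Corrosion allowance = CR × design life
CA = 0.98 * 48 = 47.04 mm

47.04 mm


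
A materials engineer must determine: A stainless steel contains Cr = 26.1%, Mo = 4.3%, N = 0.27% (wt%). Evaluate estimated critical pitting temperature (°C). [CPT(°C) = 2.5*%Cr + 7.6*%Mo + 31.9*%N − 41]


Apply the ASTM G48 empirical CPT estimate: CPT(°C) = 2.5*%Cr + 7.6*%Mo + 31.9*%N − 41
2.5*26.1 = 65.25; 7.6*4.3 = 32.68; 31.9*0.27 = 8.613
CPT = 65.25 + 32.68 + 8.613 − 41 = 65.543 °C
Rounded to 0.1 °C: CPT ≈ 65.5 °C

65.5 °C


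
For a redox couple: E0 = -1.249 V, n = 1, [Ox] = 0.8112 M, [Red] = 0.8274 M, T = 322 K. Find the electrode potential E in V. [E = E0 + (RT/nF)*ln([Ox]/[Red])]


Apply the Nernst equation: E = E0 + (RT/nF)*ln([Ox]/[Red])
Step 1: RT/nF = 8.314*322/(1*96485) = 0.02774636 V
Step 2: [Ox]/[Red] = 0.8112/0.8274 = 0.980421
Step 3: ln(0.980421) = -0.019773
Step 4: correction = 0.02774636 * -0.019773 = -0.0005 V
E = -1.249 + -0.0005 = -1.2495 V

-1.2495 V


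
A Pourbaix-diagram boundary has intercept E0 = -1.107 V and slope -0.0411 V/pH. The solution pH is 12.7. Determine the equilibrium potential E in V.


Apply the Pourbaix line equation: E = E0 + slope*pH
E = -1.107 + (-0.0411)*12.7 = -1.107 + (-0.52197) = -1.62897 V
Rounded to 3 decimal places: E = -1.629 V

-1.629 V


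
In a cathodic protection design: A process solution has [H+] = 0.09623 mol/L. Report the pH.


pH = −log10[H+]
pH = −log10(0.09623) = 1.02

1.02


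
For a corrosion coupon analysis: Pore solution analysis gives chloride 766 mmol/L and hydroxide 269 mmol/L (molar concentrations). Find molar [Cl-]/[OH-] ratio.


Threshold parameter = [Cl-] / [OH-] (molar basis; both in mmol/L, so units cancel)
Ratio = 766 / 269 = 2.85

2.85


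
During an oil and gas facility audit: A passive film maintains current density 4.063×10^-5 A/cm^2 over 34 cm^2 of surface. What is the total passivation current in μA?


I = i_pass * A, then convert A → μA (×10^6)
I = 4.063×10^-5 * 34 * 10^6 = 1381.42 μA

1381.42 μA


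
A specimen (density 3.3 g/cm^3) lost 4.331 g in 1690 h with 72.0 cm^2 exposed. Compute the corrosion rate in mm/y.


Apply the mm/y weight-loss relation: CR = 87600 * W / (D * A * T)
Numerator: 87600 * 4.331 = 379395.6
Denominator: 3.3 * 72.0 * 1690 = 401544.0
CR = 379395.6 / 401544.0 = 0.94484 mm/y

0.94484 mm/y


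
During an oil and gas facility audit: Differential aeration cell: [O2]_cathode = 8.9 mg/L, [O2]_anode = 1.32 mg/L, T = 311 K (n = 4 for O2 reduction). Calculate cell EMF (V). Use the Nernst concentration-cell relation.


Apply the Nernst concentration-cell relation: E = (RT/nF)*ln(C_cathode/C_anode)
RT/nF = 8.314*311/(4*96485) = 0.00669963 V
ln(8.9/1.32) = 1.90842
E = 0.00669963 * 1.90842 = 0.01279 V

0.01279 V


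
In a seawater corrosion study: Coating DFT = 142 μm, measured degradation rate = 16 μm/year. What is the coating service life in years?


Service life = thickness / degradation rate
Life = 142 / 16 = 8.9 years

8.9 years


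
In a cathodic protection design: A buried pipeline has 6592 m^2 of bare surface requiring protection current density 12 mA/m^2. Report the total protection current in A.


I = area * current density, then convert mA → A (÷1000)
I = 6592 * 12 / 1000 = 79.1 A

79.1 A


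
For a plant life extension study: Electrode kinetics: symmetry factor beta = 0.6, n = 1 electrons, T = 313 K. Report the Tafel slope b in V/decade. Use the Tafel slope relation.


Apply the Tafel slope relation: b = 2.303*R*T/(beta*n*F)
Numerator: 2.303 * 8.314 * 313 = 5993.06
Denominator: 0.6 * 1 * 96485 = 57891.0
b = 5993.06 / 57891.0 = 0.1035 V/decade

0.1035 V/decade


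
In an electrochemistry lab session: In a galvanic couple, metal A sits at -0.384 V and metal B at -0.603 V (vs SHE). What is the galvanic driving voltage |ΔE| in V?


Driving voltage is the absolute potential difference.
|ΔE| = |-0.384 − (-0.603)| = 0.219 V

0.219 V


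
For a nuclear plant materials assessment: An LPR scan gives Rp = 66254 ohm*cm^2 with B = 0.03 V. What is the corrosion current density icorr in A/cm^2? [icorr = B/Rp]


Apply the Stern-Geary relation: icorr = B / Rp
icorr = 0.03 / 66254 = 4.528×10^-7 A/cm^2

4.528×10^-7 A/cm^2


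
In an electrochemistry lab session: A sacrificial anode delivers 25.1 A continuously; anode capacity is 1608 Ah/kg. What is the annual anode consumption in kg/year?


Annual consumption = current * hours per year / capacity
Rate = 25.1 * 8760 / 1608 = 136.7 kg/year

136.7 kg/year


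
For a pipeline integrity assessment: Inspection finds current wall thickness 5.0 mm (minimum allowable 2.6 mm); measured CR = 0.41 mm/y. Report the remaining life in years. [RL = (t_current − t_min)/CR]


Apply the remaining-life relation: RL = (t_current − t_min) / CR
RL = (5.0 − 2.6) / 0.41 = 2.4 / 0.41 = 5.9 years

5.9 years


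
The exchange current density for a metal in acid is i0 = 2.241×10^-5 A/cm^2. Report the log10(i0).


i0 = 2.241×10^-5 A/cm^2
log10(i0) = -4.65

-4.65


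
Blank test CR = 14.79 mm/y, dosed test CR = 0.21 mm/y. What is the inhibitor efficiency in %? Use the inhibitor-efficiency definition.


Apply the inhibitor-efficiency definition: IE = (CR_blank − CR_inh)/CR_blank × 100
IE = (14.79 − 0.21) / 14.79 × 100
IE = 14.58 / 14.79 × 100 = 98.6 %

98.6 %


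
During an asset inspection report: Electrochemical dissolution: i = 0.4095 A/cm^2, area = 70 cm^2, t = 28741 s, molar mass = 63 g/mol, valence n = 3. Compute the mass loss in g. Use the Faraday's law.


Apply Faraday's law: m = i*A*t*M / (n*F)
Total charge passed Q = i*A*t = 0.4095*70*28741 = 823860.765 C
m = Q*M/(n*F) = 823860.765*63/(3*96485) = 179.31363 g

179.31363 g


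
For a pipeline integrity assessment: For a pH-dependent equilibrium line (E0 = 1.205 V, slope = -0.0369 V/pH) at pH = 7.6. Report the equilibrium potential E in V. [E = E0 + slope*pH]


Apply the Pourbaix line equation: E = E0 + slope*pH
E = 1.205 + (-0.0369)*7.6 = 1.205 + (-0.28044) = 0.92456 V
Rounded to 3 decimal places: E = 0.925 V

0.925 V


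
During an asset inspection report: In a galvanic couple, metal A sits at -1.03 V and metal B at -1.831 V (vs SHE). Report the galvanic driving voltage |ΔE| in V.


Driving voltage is the absolute potential difference.
|ΔE| = |-1.03 − (-1.831)| = 0.801 V

0.801 V


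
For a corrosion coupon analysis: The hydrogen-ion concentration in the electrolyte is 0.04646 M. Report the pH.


pH = −log10[H+]
pH = −log10(0.04646) = 1.33

1.33


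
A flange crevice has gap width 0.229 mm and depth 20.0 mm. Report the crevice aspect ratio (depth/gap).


Aspect ratio = depth / gap
Ratio = 20.0 / 0.229 = 87.3

87.3


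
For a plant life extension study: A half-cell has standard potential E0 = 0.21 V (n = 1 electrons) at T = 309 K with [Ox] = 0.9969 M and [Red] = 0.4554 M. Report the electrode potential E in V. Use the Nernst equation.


Apply the Nernst equation: E = E0 + (RT/nF)*ln([Ox]/[Red])
Step 1: RT/nF = 8.314*309/(1*96485) = 0.02662617 V
Step 2: [Ox]/[Red] = 0.9969/0.4554 = 2.189065
Step 3: ln(2.189065) = 0.783475
Step 4: correction = 0.02662617 * 0.783475 = 0.021 V
E = 0.21 + 0.021 = 0.231 V

0.231 V


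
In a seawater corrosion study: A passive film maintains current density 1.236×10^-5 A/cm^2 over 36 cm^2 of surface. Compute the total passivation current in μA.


I = i_pass * A, then convert A → μA (×10^6)
I = 1.236×10^-5 * 36 * 10^6 = 444.96 μA

444.96 μA


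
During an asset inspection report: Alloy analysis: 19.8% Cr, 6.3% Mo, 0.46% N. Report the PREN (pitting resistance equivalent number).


Apply the PREN formula: PREN = Cr + 3.3*Mo + 16*N
PREN = 19.8 + 3.3*6.3 + 16*0.46
PREN = 19.8 + 20.79 + 7.36 = 47.95

47.95


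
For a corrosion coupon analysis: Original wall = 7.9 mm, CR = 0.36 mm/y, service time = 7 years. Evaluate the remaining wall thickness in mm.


Remaining wall = original − CR × time
t = 7.9 − 0.36*7 = 7.9 − 2.52 = 5.38 mm

5.38 mm


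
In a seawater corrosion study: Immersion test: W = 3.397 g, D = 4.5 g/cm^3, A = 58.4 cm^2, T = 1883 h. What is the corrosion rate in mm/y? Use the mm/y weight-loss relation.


Apply the mm/y weight-loss relation: CR = 87600 * W / (D * A * T)
Numerator: 87600 * 3.397 = 297577.2
Denominator: 4.5 * 58.4 * 1883 = 494852.4
CR = 297577.2 / 494852.4 = 0.601345 mm/y

0.601345 mm/y


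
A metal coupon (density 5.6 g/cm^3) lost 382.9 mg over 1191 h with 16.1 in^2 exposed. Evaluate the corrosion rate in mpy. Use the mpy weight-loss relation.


Apply the mpy weight-loss relation: CR = 534 * W / (D * A * T)
Numerator: 534 * 382.9 = 204468.6
Denominator: 5.6 * 16.1 * 1191 = 107380.56
CR = 204468.6 / 107380.56 = 1.90415 mpy

1.90415 mpy


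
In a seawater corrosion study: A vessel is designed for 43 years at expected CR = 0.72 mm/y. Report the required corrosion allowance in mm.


Corrosion allowance = CR × design life
CA = 0.72 * 43 = 30.96 mm

30.96 mm


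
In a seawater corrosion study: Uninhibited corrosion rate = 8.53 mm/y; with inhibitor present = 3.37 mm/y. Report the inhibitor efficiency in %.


Apply the inhibitor-efficiency definition: IE = (CR_blank − CR_inh)/CR_blank × 100
IE = (8.53 − 3.37) / 8.53 × 100
IE = 5.16 / 8.53 × 100 = 60.5 %

60.5 %


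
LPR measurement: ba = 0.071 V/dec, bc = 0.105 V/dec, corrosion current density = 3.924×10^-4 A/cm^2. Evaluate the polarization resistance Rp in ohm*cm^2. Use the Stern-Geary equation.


Apply the Stern-Geary equation: Rp = ba*bc / (2.303*icorr*(ba+bc))
ba*bc = 0.071*0.105 = 0.007455
ba+bc = 0.176; 2.303*icorr*(ba+bc) = 2.303*3.924×10^-4*0.176 = 1.5905071×10^-4
Rp = 0.007455 / 1.5905071×10^-4 = 46.9 ohm*cm^2

46.9 ohm*cm^2


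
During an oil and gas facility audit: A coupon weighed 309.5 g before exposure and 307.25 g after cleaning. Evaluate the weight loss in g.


Weight loss = initial − final
WL = 309.5 − 307.25 = 2.25 g

2.25 g


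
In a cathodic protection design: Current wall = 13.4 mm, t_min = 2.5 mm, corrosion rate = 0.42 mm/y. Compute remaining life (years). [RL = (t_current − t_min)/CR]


Apply the remaining-life relation: RL = (t_current − t_min) / CR
RL = (13.4 − 2.5) / 0.42 = 10.9 / 0.42 = 26.0 years

26.0 years


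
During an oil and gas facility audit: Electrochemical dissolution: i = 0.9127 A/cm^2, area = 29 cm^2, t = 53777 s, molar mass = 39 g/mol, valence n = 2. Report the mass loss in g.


Apply Faraday's law: m = i*A*t*M / (n*F)
Total charge passed Q = i*A*t = 0.9127*29*53777 = 1423385.7691 C
m = Q*M/(n*F) = 1423385.7691*39/(2*96485) = 287.672 g

287.672 g


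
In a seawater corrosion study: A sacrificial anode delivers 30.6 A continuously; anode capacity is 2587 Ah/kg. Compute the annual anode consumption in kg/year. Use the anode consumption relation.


Annual consumption = current * hours per year / capacity
Rate = 30.6 * 8760 / 2587 = 103.6 kg/year

103.6 kg/year


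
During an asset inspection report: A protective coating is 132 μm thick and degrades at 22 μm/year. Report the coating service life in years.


Service life = thickness / degradation rate
Life = 132 / 22 = 6.0 years

6.0 years


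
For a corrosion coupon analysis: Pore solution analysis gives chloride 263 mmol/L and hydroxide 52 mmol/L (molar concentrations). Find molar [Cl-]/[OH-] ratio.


Threshold parameter = [Cl-] / [OH-] (molar basis; both in mmol/L, so units cancel)
Ratio = 263 / 52 = 5.06

5.06


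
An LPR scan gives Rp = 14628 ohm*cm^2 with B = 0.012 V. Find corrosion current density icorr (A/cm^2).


Apply the Stern-Geary relation: icorr = B / Rp
icorr = 0.012 / 14628 = 8.203×10^-7 A/cm^2

8.203×10^-7 A/cm^2


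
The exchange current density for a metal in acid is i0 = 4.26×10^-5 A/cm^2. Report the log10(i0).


i0 = 4.26×10^-5 A/cm^2
log10(i0) = -4.371

-4.371


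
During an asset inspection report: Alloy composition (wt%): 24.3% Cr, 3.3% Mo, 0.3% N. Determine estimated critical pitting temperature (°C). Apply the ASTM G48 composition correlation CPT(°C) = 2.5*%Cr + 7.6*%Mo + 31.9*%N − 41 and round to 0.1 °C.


Apply the ASTM G48 empirical CPT estimate: CPT(°C) = 2.5*%Cr + 7.6*%Mo + 31.9*%N − 41
2.5*24.3 = 60.75; 7.6*3.3 = 25.08; 31.9*0.3 = 9.57
CPT = 60.75 + 25.08 + 9.57 − 41 = 54.4 °C
Rounded to 0.1 °C: CPT ≈ 54.4 °C

54.4 °C


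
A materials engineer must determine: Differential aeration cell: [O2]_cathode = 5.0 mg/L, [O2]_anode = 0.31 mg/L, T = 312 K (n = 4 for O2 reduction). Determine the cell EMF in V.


Apply the Nernst concentration-cell relation: E = (RT/nF)*ln(C_cathode/C_anode)
RT/nF = 8.314*312/(4*96485) = 0.00672117 V
ln(5.0/0.31) = 2.78062
E = 0.00672117 * 2.78062 = 0.01869 V

0.01869 V


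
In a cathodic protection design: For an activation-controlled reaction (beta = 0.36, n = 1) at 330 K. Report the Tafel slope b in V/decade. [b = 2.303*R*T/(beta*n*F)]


Apply the Tafel slope relation: b = 2.303*R*T/(beta*n*F)
Numerator: 2.303 * 8.314 * 330 = 6318.56
Denominator: 0.36 * 1 * 96485 = 34734.6
b = 6318.56 / 34734.6 = 0.1819 V/decade

0.1819 V/decade


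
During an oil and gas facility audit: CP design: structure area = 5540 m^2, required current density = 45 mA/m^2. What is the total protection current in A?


I = area * current density, then convert mA → A (÷1000)
I = 5540 * 45 / 1000 = 249.3 A

249.3 A


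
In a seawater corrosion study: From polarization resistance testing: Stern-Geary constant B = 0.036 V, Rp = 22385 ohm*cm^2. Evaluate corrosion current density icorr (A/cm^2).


Apply the Stern-Geary relation: icorr = B / Rp
icorr = 0.036 / 22385 = 1.608×10^-6 A/cm^2

1.608×10^-6 A/cm^2


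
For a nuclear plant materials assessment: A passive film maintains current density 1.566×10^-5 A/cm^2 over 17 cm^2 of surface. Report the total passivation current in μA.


I = i_pass * A, then convert A → μA (×10^6)
I = 1.566×10^-5 * 17 * 10^6 = 266.22 μA

266.22 μA


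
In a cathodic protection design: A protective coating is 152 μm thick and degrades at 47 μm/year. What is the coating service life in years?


Service life = thickness / degradation rate
Life = 152 / 47 = 3.2 years

3.2 years


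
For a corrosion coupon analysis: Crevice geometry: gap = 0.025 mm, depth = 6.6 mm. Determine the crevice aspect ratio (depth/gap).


Aspect ratio = depth / gap
Ratio = 6.6 / 0.025 = 264.0

264.0


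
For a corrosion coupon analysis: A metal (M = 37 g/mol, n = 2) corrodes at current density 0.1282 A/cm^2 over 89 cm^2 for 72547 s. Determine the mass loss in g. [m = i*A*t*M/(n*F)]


Apply Faraday's law: m = i*A*t*M / (n*F)
Total charge passed Q = i*A*t = 0.1282*89*72547 = 827746.7606 C
m = Q*M/(n*F) = 827746.7606*37/(2*96485) = 158.7119 g

158.7119 g


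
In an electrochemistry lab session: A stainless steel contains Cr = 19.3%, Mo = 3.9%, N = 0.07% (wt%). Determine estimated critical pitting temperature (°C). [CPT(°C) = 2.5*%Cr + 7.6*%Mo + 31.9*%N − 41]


Apply the ASTM G48 empirical CPT estimate: CPT(°C) = 2.5*%Cr + 7.6*%Mo + 31.9*%N − 41
2.5*19.3 = 48.25; 7.6*3.9 = 29.64; 31.9*0.07 = 2.233
CPT = 48.25 + 29.64 + 2.233 − 41 = 39.123 °C
Rounded to 0.1 °C: CPT ≈ 39.1 °C

39.1 °C


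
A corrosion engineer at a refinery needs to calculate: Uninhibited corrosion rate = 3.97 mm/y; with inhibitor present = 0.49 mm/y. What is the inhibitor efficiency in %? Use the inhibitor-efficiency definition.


Apply the inhibitor-efficiency definition: IE = (CR_blank − CR_inh)/CR_blank × 100
IE = (3.97 − 0.49) / 3.97 × 100
IE = 3.48 / 3.97 × 100 = 87.7 %

87.7 %


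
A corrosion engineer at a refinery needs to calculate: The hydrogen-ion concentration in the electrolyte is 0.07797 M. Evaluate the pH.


pH = −log10[H+]
pH = −log10(0.07797) = 1.11

1.11


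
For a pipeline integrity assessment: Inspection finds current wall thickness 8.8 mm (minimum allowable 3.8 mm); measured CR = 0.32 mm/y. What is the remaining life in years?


Apply the remaining-life relation: RL = (t_current − t_min) / CR
RL = (8.8 − 3.8) / 0.32 = 5.0 / 0.32 = 15.6 years

15.6 years


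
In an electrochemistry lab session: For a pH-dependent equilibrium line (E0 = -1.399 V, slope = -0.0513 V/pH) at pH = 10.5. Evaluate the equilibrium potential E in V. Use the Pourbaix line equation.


Apply the Pourbaix line equation: E = E0 + slope*pH
E = -1.399 + (-0.0513)*10.5 = -1.399 + (-0.53865) = -1.93765 V
Rounded to 4 decimal places: E = -1.9377 V

-1.9377 V


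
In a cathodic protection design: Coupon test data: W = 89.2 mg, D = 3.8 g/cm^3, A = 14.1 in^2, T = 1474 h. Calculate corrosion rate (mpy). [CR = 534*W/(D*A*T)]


Apply the mpy weight-loss relation: CR = 534 * W / (D * A * T)
Numerator: 534 * 89.2 = 47632.8
Denominator: 3.8 * 14.1 * 1474 = 78976.92
CR = 47632.8 / 78976.92 = 0.603 mpy

0.603 mpy


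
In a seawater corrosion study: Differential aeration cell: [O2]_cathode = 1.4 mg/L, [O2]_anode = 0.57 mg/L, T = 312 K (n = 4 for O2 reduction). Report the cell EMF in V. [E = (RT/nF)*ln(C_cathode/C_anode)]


Apply the Nernst concentration-cell relation: E = (RT/nF)*ln(C_cathode/C_anode)
RT/nF = 8.314*312/(4*96485) = 0.00672117 V
ln(1.4/0.57) = 0.89859
E = 0.00672117 * 0.89859 = 0.00604 V

0.00604 V


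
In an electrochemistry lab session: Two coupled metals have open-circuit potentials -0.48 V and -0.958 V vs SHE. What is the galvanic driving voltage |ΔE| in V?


Driving voltage is the absolute potential difference.
|ΔE| = |-0.48 − (-0.958)| = 0.478 V

0.478 V


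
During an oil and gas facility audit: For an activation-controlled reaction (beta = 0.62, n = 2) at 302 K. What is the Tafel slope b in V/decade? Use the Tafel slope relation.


Apply the Tafel slope relation: b = 2.303*R*T/(beta*n*F)
Numerator: 2.303 * 8.314 * 302 = 5782.44
Denominator: 0.62 * 2 * 96485 = 119641.4
b = 5782.44 / 119641.4 = 0.048 V/decade

0.048 V/decade


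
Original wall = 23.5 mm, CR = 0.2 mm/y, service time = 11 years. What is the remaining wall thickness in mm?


Remaining wall = original − CR × time
t = 23.5 − 0.2*11 = 23.5 − 2.2 = 21.3 mm

21.3 mm


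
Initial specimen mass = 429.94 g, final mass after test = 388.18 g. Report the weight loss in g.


Weight loss = initial − final
WL = 429.94 − 388.18 = 41.76 g

41.76 g


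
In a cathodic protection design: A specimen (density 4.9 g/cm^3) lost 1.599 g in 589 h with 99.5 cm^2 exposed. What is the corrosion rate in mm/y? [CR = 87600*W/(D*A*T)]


Apply the mm/y weight-loss relation: CR = 87600 * W / (D * A * T)
Numerator: 87600 * 1.599 = 140072.4
Denominator: 4.9 * 99.5 * 589 = 287166.95
CR = 140072.4 / 287166.95 = 0.48777 mm/y

0.48777 mm/y


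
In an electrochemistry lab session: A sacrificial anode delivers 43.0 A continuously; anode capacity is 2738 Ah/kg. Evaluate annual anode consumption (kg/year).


Annual consumption = current * hours per year / capacity
Rate = 43.0 * 8760 / 2738 = 137.6 kg/year

137.6 kg/year


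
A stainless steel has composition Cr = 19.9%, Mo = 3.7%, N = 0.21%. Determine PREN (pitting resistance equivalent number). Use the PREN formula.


Apply the PREN formula: PREN = Cr + 3.3*Mo + 16*N
PREN = 19.9 + 3.3*3.7 + 16*0.21
PREN = 19.9 + 12.21 + 3.36 = 35.47

35.47


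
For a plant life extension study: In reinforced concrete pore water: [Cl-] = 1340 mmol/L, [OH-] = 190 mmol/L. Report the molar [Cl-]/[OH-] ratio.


Threshold parameter = [Cl-] / [OH-] (molar basis; both in mmol/L, so units cancel)
Ratio = 1340 / 190 = 7.05

7.05


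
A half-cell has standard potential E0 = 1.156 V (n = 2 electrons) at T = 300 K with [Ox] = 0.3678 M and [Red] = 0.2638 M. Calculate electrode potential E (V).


Apply the Nernst equation: E = E0 + (RT/nF)*ln([Ox]/[Red])
Step 1: RT/nF = 8.314*300/(2*96485) = 0.01292533 V
Step 2: [Ox]/[Red] = 0.3678/0.2638 = 1.394238
Step 3: ln(1.394238) = 0.332348
Step 4: correction = 0.01292533 * 0.332348 = 0.004 V
E = 1.156 + 0.004 = 1.16 V

1.16 V


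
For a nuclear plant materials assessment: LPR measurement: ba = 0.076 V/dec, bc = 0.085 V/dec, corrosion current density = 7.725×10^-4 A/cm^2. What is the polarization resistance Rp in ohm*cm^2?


Apply the Stern-Geary equation: Rp = ba*bc / (2.303*icorr*(ba+bc))
ba*bc = 0.076*0.085 = 0.00646
ba+bc = 0.161; 2.303*icorr*(ba+bc) = 2.303*7.725×10^-4*0.161 = 2.8642987×10^-4
Rp = 0.00646 / 2.8642987×10^-4 = 22.6 ohm*cm^2

22.6 ohm*cm^2


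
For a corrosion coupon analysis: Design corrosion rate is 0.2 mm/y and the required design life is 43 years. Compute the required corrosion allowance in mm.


Corrosion allowance = CR × design life
CA = 0.2 * 43 = 8.6 mm

8.6 mm


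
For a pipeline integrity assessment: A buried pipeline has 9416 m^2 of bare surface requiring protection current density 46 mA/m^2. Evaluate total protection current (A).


I = area * current density, then convert mA → A (÷1000)
I = 9416 * 46 / 1000 = 433.14 A

433.14 A


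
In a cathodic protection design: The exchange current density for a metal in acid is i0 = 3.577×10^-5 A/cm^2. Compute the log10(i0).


i0 = 3.577×10^-5 A/cm^2
log10(i0) = -4.446

-4.446


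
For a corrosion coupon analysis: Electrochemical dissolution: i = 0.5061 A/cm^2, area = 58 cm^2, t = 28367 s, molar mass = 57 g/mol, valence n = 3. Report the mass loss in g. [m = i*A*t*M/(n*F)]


Apply Faraday's law: m = i*A*t*M / (n*F)
Total charge passed Q = i*A*t = 0.5061*58*28367 = 832679.2446 C
m = Q*M/(n*F) = 832679.2446*57/(3*96485) = 163.9727 g

163.9727 g


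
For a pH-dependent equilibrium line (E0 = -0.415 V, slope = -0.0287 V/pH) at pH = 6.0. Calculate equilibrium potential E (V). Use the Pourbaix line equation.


Apply the Pourbaix line equation: E = E0 + slope*pH
E = -0.415 + (-0.0287)*6.0 = -0.415 + (-0.1722) = -0.5872 V
Rounded to 3 decimal places: E = -0.587 V

-0.587 V


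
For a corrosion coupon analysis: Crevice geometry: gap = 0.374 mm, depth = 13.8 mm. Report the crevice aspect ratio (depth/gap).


Aspect ratio = depth / gap
Ratio = 13.8 / 0.374 = 36.9

36.9


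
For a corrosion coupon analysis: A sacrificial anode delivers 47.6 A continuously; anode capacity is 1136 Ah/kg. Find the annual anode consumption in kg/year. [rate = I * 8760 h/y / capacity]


Annual consumption = current * hours per year / capacity
Rate = 47.6 * 8760 / 1136 = 367.1 kg/year

367.1 kg/year


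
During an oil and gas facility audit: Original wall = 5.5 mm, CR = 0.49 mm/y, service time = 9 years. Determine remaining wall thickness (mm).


Remaining wall = original − CR × time
t = 5.5 − 0.49*9 = 5.5 − 4.41 = 1.09 mm

1.09 mm


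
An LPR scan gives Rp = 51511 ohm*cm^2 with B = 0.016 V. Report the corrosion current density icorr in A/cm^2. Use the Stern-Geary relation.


Apply the Stern-Geary relation: icorr = B / Rp
icorr = 0.016 / 51511 = 3.106×10^-7 A/cm^2

3.106×10^-7 A/cm^2


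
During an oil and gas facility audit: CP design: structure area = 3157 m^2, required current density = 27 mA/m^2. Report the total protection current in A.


I = area * current density, then convert mA → A (÷1000)
I = 3157 * 27 / 1000 = 85.24 A

85.24 A


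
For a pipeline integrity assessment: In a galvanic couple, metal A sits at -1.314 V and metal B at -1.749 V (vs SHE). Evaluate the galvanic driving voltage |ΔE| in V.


Driving voltage is the absolute potential difference.
|ΔE| = |-1.314 − (-1.749)| = 0.435 V

0.435 V


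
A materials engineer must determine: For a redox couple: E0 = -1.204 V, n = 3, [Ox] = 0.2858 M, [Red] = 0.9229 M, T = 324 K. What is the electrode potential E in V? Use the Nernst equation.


Apply the Nernst equation: E = E0 + (RT/nF)*ln([Ox]/[Red])
Step 1: RT/nF = 8.314*324/(3*96485) = 0.00930623 V
Step 2: [Ox]/[Red] = 0.2858/0.9229 = 0.309676
Step 3: ln(0.309676) = -1.172229
Step 4: correction = 0.00930623 * -1.172229 = -0.0109 V
E = -1.204 + -0.0109 = -1.2149 V

-1.2149 V


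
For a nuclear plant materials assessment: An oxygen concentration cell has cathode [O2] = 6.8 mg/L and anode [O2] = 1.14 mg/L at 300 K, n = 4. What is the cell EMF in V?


Apply the Nernst concentration-cell relation: E = (RT/nF)*ln(C_cathode/C_anode)
RT/nF = 8.314*300/(4*96485) = 0.00646266 V
ln(6.8/1.14) = 1.78589
E = 0.00646266 * 1.78589 = 0.01154 V

0.01154 V


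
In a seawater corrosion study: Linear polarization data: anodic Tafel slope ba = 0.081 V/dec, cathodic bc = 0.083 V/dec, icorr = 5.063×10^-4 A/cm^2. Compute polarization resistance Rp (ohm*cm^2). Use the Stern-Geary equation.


Apply the Stern-Geary equation: Rp = ba*bc / (2.303*icorr*(ba+bc))
ba*bc = 0.081*0.083 = 0.006723
ba+bc = 0.164; 2.303*icorr*(ba+bc) = 2.303*5.063×10^-4*0.164 = 1.9122546×10^-4
Rp = 0.006723 / 1.9122546×10^-4 = 35.16 ohm*cm^2

35.16 ohm*cm^2


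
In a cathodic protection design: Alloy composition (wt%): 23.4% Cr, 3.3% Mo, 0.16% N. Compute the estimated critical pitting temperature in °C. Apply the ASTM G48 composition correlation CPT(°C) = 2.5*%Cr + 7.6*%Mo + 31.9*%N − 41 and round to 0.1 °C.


Apply the ASTM G48 empirical CPT estimate: CPT(°C) = 2.5*%Cr + 7.6*%Mo + 31.9*%N − 41
2.5*23.4 = 58.5; 7.6*3.3 = 25.08; 31.9*0.16 = 5.104
CPT = 58.5 + 25.08 + 5.104 − 41 = 47.684 °C
Rounded to 0.1 °C: CPT ≈ 47.7 °C

47.7 °C


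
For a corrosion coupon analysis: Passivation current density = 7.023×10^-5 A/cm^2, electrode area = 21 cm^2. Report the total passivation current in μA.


I = i_pass * A, then convert A → μA (×10^6)
I = 7.023×10^-5 * 21 * 10^6 = 1474.83 μA

1474.83 μA


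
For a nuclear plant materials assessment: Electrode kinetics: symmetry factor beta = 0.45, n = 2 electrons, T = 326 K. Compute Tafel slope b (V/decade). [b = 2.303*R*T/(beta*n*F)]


Apply the Tafel slope relation: b = 2.303*R*T/(beta*n*F)
Numerator: 2.303 * 8.314 * 326 = 6241.97
Denominator: 0.45 * 2 * 96485 = 86836.5
b = 6241.97 / 86836.5 = 0.0719 V/decade

0.0719 V/decade


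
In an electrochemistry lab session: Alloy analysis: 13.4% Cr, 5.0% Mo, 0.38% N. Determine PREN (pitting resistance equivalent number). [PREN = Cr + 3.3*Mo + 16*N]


Apply the PREN formula: PREN = Cr + 3.3*Mo + 16*N
PREN = 13.4 + 3.3*5.0 + 16*0.38
PREN = 13.4 + 16.5 + 6.08 = 35.98

35.98


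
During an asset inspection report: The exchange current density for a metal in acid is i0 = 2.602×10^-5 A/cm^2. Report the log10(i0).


i0 = 2.602×10^-5 A/cm^2
log10(i0) = -4.585

-4.585


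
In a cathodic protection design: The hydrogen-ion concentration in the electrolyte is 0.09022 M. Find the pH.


pH = −log10[H+]
pH = −log10(0.09022) = 1.04

1.04


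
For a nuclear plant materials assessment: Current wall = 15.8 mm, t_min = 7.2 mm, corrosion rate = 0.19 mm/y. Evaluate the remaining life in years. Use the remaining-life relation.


Apply the remaining-life relation: RL = (t_current − t_min) / CR
RL = (15.8 − 7.2) / 0.19 = 8.6 / 0.19 = 45.3 years

45.3 years


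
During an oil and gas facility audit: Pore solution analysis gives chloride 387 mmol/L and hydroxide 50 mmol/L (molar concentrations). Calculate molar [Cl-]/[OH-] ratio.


Threshold parameter = [Cl-] / [OH-] (molar basis; both in mmol/L, so units cancel)
Ratio = 387 / 50 = 7.74

7.74


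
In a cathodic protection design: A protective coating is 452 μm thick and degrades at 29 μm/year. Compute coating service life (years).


Service life = thickness / degradation rate
Life = 452 / 29 = 15.6 years

15.6 years


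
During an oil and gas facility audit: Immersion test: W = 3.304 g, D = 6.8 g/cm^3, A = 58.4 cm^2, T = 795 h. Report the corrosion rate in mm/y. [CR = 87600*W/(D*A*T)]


Apply the mm/y weight-loss relation: CR = 87600 * W / (D * A * T)
Numerator: 87600 * 3.304 = 289430.4
Denominator: 6.8 * 58.4 * 795 = 315710.4
CR = 289430.4 / 315710.4 = 0.9168 mm/y

0.9168 mm/y


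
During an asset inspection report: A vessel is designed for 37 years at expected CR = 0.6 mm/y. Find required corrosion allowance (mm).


Corrosion allowance = CR × design life
CA = 0.6 * 37 = 22.2 mm

22.2 mm


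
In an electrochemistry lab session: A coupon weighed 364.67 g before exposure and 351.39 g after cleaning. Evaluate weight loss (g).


Weight loss = initial − final
WL = 364.67 − 351.39 = 13.28 g

13.28 g


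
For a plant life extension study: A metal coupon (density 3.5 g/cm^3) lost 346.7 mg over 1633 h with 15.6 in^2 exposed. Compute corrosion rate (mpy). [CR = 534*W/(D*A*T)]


Apply the mpy weight-loss relation: CR = 534 * W / (D * A * T)
Numerator: 534 * 346.7 = 185137.8
Denominator: 3.5 * 15.6 * 1633 = 89161.8
CR = 185137.8 / 89161.8 = 2.0764 mpy

2.0764 mpy


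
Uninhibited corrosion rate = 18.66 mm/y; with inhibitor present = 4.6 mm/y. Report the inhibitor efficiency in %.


Apply the inhibitor-efficiency definition: IE = (CR_blank − CR_inh)/CR_blank × 100
IE = (18.66 − 4.6) / 18.66 × 100
IE = 14.06 / 18.66 × 100 = 75.3 %

75.3 %


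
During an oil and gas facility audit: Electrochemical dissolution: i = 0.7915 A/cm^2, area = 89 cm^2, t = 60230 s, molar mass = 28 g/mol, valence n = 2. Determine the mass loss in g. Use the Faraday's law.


Apply Faraday's law: m = i*A*t*M / (n*F)
Total charge passed Q = i*A*t = 0.7915*89*60230 = 4242812.005 C
m = Q*M/(n*F) = 4242812.005*28/(2*96485) = 615.63319 g

615.63319 g


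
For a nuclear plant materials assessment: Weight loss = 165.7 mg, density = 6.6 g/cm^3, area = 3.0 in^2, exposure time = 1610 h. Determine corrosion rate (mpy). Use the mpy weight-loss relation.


Apply the mpy weight-loss relation: CR = 534 * W / (D * A * T)
Numerator: 534 * 165.7 = 88483.8
Denominator: 6.6 * 3.0 * 1610 = 31878.0
CR = 88483.8 / 31878.0 = 2.776 mpy

2.776 mpy


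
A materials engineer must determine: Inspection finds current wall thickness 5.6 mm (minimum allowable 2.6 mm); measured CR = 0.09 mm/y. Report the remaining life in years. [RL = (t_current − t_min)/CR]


Apply the remaining-life relation: RL = (t_current − t_min) / CR
RL = (5.6 − 2.6) / 0.09 = 3.0 / 0.09 = 33.3 years

33.3 years


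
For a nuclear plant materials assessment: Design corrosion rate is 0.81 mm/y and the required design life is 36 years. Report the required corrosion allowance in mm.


Corrosion allowance = CR × design life
CA = 0.81 * 36 = 29.16 mm

29.16 mm


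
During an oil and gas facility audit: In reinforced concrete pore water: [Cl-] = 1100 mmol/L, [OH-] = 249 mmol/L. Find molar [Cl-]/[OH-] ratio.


Threshold parameter = [Cl-] / [OH-] (molar basis; both in mmol/L, so units cancel)
Ratio = 1100 / 249 = 4.42

4.42


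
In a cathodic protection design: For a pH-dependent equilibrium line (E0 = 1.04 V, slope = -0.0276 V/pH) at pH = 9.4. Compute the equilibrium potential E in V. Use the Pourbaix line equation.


Apply the Pourbaix line equation: E = E0 + slope*pH
E = 1.04 + (-0.0276)*9.4 = 1.04 + (-0.25944) = 0.78056 V
Rounded to 3 decimal places: E = 0.781 V

0.781 V


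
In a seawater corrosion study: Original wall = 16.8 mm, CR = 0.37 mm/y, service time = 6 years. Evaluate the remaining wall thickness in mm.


Remaining wall = original − CR × time
t = 16.8 − 0.37*6 = 16.8 − 2.22 = 14.58 mm

14.58 mm


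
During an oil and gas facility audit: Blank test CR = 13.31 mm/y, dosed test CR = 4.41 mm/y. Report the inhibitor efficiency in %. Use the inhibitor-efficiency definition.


Apply the inhibitor-efficiency definition: IE = (CR_blank − CR_inh)/CR_blank × 100
IE = (13.31 − 4.41) / 13.31 × 100
IE = 8.9 / 13.31 × 100 = 66.9 %

66.9 %


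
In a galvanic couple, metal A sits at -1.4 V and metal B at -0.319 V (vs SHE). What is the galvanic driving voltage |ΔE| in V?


Driving voltage is the absolute potential difference.
|ΔE| = |-1.4 − (-0.319)| = 1.081 V

1.081 V


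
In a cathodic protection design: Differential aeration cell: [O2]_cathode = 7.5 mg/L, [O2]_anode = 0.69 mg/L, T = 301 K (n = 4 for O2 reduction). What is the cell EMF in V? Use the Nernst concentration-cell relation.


Apply the Nernst concentration-cell relation: E = (RT/nF)*ln(C_cathode/C_anode)
RT/nF = 8.314*301/(4*96485) = 0.0064842 V
ln(7.5/0.69) = 2.38597
E = 0.0064842 * 2.38597 = 0.01547 V

0.01547 V


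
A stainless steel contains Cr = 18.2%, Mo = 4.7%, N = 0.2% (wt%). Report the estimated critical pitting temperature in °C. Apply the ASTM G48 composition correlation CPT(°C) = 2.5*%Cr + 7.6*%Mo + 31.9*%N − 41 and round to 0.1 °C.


Apply the ASTM G48 empirical CPT estimate: CPT(°C) = 2.5*%Cr + 7.6*%Mo + 31.9*%N − 41
2.5*18.2 = 45.5; 7.6*4.7 = 35.72; 31.9*0.2 = 6.38
CPT = 45.5 + 35.72 + 6.38 − 41 = 46.6 °C
Rounded to 0.1 °C: CPT ≈ 46.6 °C

46.6 °C


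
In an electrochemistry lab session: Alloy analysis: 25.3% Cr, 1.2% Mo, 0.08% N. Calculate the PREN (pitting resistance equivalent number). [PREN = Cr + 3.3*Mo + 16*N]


Apply the PREN formula: PREN = Cr + 3.3*Mo + 16*N
PREN = 25.3 + 3.3*1.2 + 16*0.08
PREN = 25.3 + 3.96 + 1.28 = 30.54

30.54


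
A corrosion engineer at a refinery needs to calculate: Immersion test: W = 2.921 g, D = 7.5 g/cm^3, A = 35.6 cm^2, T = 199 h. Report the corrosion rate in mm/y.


Apply the mm/y weight-loss relation: CR = 87600 * W / (D * A * T)
Numerator: 87600 * 2.921 = 255879.6
Denominator: 7.5 * 35.6 * 199 = 53133.0
CR = 255879.6 / 53133.0 = 4.815832 mm/y

4.815832 mm/y


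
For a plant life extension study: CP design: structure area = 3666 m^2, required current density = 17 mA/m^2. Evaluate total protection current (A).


I = area * current density, then convert mA → A (÷1000)
I = 3666 * 17 / 1000 = 62.32 A

62.32 A


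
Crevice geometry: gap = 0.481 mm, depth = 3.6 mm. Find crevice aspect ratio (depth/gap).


Aspect ratio = depth / gap
Ratio = 3.6 / 0.481 = 7.5

7.5


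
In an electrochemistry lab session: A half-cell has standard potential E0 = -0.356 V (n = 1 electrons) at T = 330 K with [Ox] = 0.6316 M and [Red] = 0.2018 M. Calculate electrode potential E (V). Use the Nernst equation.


Apply the Nernst equation: E = E0 + (RT/nF)*ln([Ox]/[Red])
Step 1: RT/nF = 8.314*330/(1*96485) = 0.02843572 V
Step 2: [Ox]/[Red] = 0.6316/0.2018 = 3.129832
Step 3: ln(3.129832) = 1.140979
Step 4: correction = 0.02843572 * 1.140979 = 0.0324 V
E = -0.356 + 0.0324 = -0.3236 V

-0.3236 V


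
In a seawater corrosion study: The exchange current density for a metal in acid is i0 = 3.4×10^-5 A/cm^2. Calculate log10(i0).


i0 = 3.4×10^-5 A/cm^2
log10(i0) = -4.469

-4.469


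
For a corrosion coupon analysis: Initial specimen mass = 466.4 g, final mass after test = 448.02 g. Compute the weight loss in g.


Weight loss = initial − final
WL = 466.4 − 448.02 = 18.38 g

18.38 g


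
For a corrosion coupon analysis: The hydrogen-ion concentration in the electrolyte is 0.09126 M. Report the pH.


pH = −log10[H+]
pH = −log10(0.09126) = 1.04

1.04


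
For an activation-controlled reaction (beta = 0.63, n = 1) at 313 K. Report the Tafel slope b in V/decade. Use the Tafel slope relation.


Apply the Tafel slope relation: b = 2.303*R*T/(beta*n*F)
Numerator: 2.303 * 8.314 * 313 = 5993.06
Denominator: 0.63 * 1 * 96485 = 60785.55
b = 5993.06 / 60785.55 = 0.0986 V/decade

0.0986 V/decade


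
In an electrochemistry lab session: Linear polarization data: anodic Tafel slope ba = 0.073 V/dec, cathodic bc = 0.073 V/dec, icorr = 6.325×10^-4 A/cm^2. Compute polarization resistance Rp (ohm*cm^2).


Apply the Stern-Geary equation: Rp = ba*bc / (2.303*icorr*(ba+bc))
ba*bc = 0.073*0.073 = 0.005329
ba+bc = 0.146; 2.303*icorr*(ba+bc) = 2.303*6.325×10^-4*0.146 = 2.1267053×10^-4
Rp = 0.005329 / 2.1267053×10^-4 = 25.06 ohm*cm^2

25.06 ohm*cm^2


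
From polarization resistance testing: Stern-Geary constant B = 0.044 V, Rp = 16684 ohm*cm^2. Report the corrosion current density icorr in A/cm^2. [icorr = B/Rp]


Apply the Stern-Geary relation: icorr = B / Rp
icorr = 0.044 / 16684 = 2.637×10^-6 A/cm^2

2.637×10^-6 A/cm^2


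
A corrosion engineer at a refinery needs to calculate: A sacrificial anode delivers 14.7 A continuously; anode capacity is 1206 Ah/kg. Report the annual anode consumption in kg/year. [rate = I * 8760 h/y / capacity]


Annual consumption = current * hours per year / capacity
Rate = 14.7 * 8760 / 1206 = 106.8 kg/year

106.8 kg/year


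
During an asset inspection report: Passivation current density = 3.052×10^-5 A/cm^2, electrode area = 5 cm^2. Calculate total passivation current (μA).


I = i_pass * A, then convert A → μA (×10^6)
I = 3.052×10^-5 * 5 * 10^6 = 152.6 μA

152.6 μA


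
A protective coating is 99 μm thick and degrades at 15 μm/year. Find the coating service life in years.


Service life = thickness / degradation rate
Life = 99 / 15 = 6.6 years

6.6 years


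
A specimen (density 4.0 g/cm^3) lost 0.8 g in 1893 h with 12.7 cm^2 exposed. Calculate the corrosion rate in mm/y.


Apply the mm/y weight-loss relation: CR = 87600 * W / (D * A * T)
Numerator: 87600 * 0.8 = 70080.0
Denominator: 4.0 * 12.7 * 1893 = 96164.4
CR = 70080.0 / 96164.4 = 0.728752 mm/y

0.728752 mm/y


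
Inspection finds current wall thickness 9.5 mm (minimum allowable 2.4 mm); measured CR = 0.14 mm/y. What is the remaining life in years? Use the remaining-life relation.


Apply the remaining-life relation: RL = (t_current − t_min) / CR
RL = (9.5 − 2.4) / 0.14 = 7.1 / 0.14 = 50.7 years

50.7 years


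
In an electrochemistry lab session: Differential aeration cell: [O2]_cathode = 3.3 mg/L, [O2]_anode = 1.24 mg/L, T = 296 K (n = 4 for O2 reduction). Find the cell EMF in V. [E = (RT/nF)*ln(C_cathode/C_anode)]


Apply the Nernst concentration-cell relation: E = (RT/nF)*ln(C_cathode/C_anode)
RT/nF = 8.314*296/(4*96485) = 0.00637649 V
ln(3.3/1.24) = 0.97881
E = 0.00637649 * 0.97881 = 0.00624 V

0.00624 V


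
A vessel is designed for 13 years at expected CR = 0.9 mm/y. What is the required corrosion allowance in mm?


Corrosion allowance = CR × design life
CA = 0.9 * 13 = 11.7 mm

11.7 mm


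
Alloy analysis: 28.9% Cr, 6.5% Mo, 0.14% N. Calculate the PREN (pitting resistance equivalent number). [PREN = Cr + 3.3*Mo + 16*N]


Apply the PREN formula: PREN = Cr + 3.3*Mo + 16*N
PREN = 28.9 + 3.3*6.5 + 16*0.14
PREN = 28.9 + 21.45 + 2.24 = 52.59

52.59


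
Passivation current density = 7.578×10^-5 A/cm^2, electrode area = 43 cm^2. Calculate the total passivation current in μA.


I = i_pass * A, then convert A → μA (×10^6)
I = 7.578×10^-5 * 43 * 10^6 = 3258.54 μA

3258.54 μA


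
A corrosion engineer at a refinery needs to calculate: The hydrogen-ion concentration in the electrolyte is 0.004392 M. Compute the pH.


pH = −log10[H+]
pH = −log10(0.004392) = 2.36

2.36


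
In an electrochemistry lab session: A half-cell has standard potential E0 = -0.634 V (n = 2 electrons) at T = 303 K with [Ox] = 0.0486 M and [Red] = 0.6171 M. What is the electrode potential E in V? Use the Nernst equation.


Apply the Nernst equation: E = E0 + (RT/nF)*ln([Ox]/[Red])
Step 1: RT/nF = 8.314*303/(2*96485) = 0.01305458 V
Step 2: [Ox]/[Red] = 0.0486/0.6171 = 0.078755
Step 3: ln(0.078755) = -2.541414
Step 4: correction = 0.01305458 * -2.541414 = -0.033 V
E = -0.634 + -0.033 = -0.667 V

-0.667 V
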